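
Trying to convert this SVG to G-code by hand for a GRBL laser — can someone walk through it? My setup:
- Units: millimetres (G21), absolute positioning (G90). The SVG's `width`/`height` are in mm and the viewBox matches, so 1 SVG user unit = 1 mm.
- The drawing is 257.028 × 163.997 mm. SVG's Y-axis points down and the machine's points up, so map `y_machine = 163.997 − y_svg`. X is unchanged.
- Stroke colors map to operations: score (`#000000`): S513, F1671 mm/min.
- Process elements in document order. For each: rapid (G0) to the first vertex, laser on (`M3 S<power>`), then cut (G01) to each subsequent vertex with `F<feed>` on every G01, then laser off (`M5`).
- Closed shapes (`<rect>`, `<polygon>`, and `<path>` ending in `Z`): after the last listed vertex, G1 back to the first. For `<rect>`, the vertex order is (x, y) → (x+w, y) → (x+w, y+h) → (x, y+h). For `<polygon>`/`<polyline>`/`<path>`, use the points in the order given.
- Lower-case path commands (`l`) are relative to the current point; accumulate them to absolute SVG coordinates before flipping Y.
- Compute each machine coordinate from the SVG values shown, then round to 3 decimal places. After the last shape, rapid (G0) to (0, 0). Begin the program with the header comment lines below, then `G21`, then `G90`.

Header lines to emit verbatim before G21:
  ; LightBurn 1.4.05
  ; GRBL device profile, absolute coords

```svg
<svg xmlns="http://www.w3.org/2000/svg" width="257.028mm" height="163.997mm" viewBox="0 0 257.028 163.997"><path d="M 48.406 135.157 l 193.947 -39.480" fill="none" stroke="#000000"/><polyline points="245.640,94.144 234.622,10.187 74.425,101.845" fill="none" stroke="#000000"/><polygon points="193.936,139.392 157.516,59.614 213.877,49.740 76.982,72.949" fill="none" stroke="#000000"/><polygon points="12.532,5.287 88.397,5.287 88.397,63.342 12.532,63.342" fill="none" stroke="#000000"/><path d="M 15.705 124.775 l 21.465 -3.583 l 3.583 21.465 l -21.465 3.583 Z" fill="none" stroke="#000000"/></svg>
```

Since the viewBox matches the mm dimensions, user units are millimetres directly. The only transform is the Y-flip y_m = 163.997 − y_svg.

Shape 1 is a line segment drawn with `<path>`. Its stroke #000000 means score at S513, F1671. After flipping Y the toolpath is (48.406,28.840) → (242.353,68.320).

Shape 2 is a open polyline drawn with `<polyline>`. Its stroke #000000 means score at S513, F1671. After flipping Y the toolpath is (245.640,69.853) → (234.622,153.810) → (74.425,62.152).

Shape 3 is a closed polygon drawn with `<polygon>`. Its stroke #000000 means score at S513, F1671. After flipping Y the toolpath is (193.936,24.605) → (157.516,104.383) → (213.877,114.257) → (76.982,91.048) → (193.936,24.605), returning to the start.

Shape 4 is a rectangle drawn with `<polygon>`. Its stroke #000000 means score at S513, F1671. After flipping Y the toolpath is (12.532,158.710) → (88.397,158.710) → (88.397,100.655) → (12.532,100.655) → (12.532,158.710), returning to the start.

Shape 5 is a regular polygon drawn with `<path>`. Its stroke #000000 means score at S513, F1671. After flipping Y the toolpath is (15.705,39.222) → (37.170,42.805) → (40.753,21.340) → (19.288,17.757) → (15.705,39.222), returning to the start.

; LightBurn 1.4.05
; GRBL device profile, absolute coords
G21
G90
G0 X48.406 Y28.840
M3 S513
G01 X242.353 Y68.320 F1671
M5
G0 X245.640 Y69.853
M3 S513
G01 X234.622 Y153.810 F1671
G01 X74.425 Y62.152 F1671
M5
G0 X193.936 Y24.605
M3 S513
G01 X157.516 Y104.383 F1671
G01 X213.877 Y114.257 F1671
G01 X76.982 Y91.048 F1671
G01 X193.936 Y24.605 F1671
M5
G0 X12.532 Y158.710
M3 S513
G01 X88.397 Y158.710 F1671
G01 X88.397 Y100.655 F1671
G01 X12.532 Y100.655 F1671
G01 X12.532 Y158.710 F1671
M5
G0 X15.705 Y39.222
M3 S513
G01 X37.170 Y42.805 F1671
G01 X40.753 Y21.340 F1671
G01 X19.288 Y17.757 F1671
G01 X15.705 Y39.222 F1671
M5
G0 X0.000 Y0.000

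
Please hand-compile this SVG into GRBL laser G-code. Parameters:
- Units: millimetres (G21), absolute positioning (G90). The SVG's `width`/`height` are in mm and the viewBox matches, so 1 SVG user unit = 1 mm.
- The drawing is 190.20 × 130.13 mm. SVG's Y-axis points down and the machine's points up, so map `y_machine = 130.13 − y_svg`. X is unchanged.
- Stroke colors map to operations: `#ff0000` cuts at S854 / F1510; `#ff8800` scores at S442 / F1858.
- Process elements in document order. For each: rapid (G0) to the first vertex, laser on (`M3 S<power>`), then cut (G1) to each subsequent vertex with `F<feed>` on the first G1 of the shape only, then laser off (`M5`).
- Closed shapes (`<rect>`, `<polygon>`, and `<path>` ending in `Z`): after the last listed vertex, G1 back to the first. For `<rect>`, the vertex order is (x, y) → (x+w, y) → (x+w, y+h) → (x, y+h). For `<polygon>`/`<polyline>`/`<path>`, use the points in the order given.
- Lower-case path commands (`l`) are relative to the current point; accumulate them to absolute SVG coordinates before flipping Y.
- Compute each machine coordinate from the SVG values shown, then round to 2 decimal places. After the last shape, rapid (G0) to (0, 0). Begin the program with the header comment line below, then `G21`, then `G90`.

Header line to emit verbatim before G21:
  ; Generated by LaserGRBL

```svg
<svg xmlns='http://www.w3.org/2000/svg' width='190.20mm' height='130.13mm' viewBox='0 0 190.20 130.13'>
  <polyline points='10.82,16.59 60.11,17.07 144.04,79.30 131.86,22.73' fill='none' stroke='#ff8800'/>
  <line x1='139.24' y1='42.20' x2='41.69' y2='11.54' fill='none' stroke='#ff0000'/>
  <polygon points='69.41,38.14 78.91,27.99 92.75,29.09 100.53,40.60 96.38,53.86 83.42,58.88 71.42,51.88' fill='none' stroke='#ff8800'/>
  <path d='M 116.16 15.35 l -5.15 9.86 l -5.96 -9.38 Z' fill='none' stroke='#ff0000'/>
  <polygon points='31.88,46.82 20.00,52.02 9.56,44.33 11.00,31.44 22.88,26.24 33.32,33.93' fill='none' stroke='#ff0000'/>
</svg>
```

; Generated by LaserGRBL
G21
G90
G0 X10.82 Y113.54
M3 S442
G1 X60.11 Y113.06 F1858
G1 X144.04 Y50.83
G1 X131.86 Y107.40
M5
G0 X139.24 Y87.93
M3 S854
G1 X41.69 Y118.59 F1510
M5
G0 X69.41 Y91.99
M3 S442
G1 X78.91 Y102.14 F1858
G1 X92.75 Y101.04
G1 X100.53 Y89.53
G1 X96.38 Y76.27
G1 X83.42 Y71.25
G1 X71.42 Y78.25
G1 X69.41 Y91.99
M5
G0 X116.16 Y114.78
M3 S854
G1 X111.01 Y104.92 F1510
G1 X105.05 Y114.30
G1 X116.16 Y114.78
M5
G0 X31.88 Y83.31
M3 S854
G1 X20.00 Y78.11 F1510
G1 X9.56 Y85.80
G1 X11.00 Y98.69
G1 X22.88 Y103.89
G1 X33.32 Y96.20
G1 X31.88 Y83.31
M5
G0 X0.00 Y0.00

1 u = 1 mm; y_m = 130.13 − y.

[1] `<polyline>` open polyline, #ff8800→score S442 F1858: (10.82,113.54) → (60.11,113.06) → (144.04,50.83) → (131.86,107.40)

[2] `<line>` line segment, #ff0000→cut S854 F1510: (139.24,87.93) → (41.69,118.59)

[3] `<polygon>` regular polygon, #ff8800→score S442 F1858: (69.41,91.99) → (78.91,102.14) → (92.75,101.04) → (100.53,89.53) → (96.38,76.27) → (83.42,71.25) → (71.42,78.25) → (69.41,91.99) (closed)

[4] `<path>` regular polygon, #ff0000→cut S854 F1510: (116.16,114.78) → (111.01,104.92) → (105.05,114.30) → (116.16,114.78) (closed)

[5] `<polygon>` regular polygon, #ff0000→cut S854 F1510: (31.88,83.31) → (20.00,78.11) → (9.56,85.80) → (11.00,98.69) → (22.88,103.89) → (33.32,96.20) → (31.88,83.31) (closed)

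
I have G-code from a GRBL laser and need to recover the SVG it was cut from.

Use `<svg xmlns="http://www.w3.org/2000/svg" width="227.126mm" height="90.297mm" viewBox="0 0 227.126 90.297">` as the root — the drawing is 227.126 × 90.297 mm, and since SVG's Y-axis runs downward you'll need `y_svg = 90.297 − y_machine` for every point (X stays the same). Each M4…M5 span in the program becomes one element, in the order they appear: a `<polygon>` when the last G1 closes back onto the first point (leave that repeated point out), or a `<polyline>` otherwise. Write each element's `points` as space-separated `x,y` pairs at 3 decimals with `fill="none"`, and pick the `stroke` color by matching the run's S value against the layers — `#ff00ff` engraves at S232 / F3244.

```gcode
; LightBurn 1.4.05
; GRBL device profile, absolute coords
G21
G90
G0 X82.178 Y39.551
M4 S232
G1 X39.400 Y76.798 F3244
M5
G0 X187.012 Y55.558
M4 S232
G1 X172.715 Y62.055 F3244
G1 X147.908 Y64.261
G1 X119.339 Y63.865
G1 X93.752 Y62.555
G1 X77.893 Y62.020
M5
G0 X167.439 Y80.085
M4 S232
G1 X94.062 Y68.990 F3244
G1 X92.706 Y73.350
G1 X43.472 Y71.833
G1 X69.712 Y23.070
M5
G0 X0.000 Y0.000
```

Each laser-on run becomes one SVG element. Flip Y back into SVG space with y_svg = 90.297 − y_machine. Every run uses S232, so all elements get stroke `#ff00ff` (engrave).

Run 1: The run is open, so emit a `<polyline>` with points (Y-flipped): 82.178,50.746 39.400,13.499.

Run 2: The run is open, so emit a `<polyline>` with points (Y-flipped): 187.012,34.739 172.715,28.242 147.908,26.036 119.339,26.432 93.752,27.742 77.893,28.277.

Run 3: The run is open, so emit a `<polyline>` with points (Y-flipped): 167.439,10.212 94.062,21.307 92.706,16.947 43.472,18.464 69.712,67.227.

<svg xmlns="http://www.w3.org/2000/svg" width="227.126mm" height="90.297mm" viewBox="0 0 227.126 90.297">
  <polyline points="82.178,50.746 39.400,13.499" fill="none" stroke="#ff00ff"/>
  <polyline points="187.012,34.739 172.715,28.242 147.908,26.036 119.339,26.432 93.752,27.742 77.893,28.277" fill="none" stroke="#ff00ff"/>
  <polyline points="167.439,10.212 94.062,21.307 92.706,16.947 43.472,18.464 69.712,67.227" fill="none" stroke="#ff00ff"/>
</svg>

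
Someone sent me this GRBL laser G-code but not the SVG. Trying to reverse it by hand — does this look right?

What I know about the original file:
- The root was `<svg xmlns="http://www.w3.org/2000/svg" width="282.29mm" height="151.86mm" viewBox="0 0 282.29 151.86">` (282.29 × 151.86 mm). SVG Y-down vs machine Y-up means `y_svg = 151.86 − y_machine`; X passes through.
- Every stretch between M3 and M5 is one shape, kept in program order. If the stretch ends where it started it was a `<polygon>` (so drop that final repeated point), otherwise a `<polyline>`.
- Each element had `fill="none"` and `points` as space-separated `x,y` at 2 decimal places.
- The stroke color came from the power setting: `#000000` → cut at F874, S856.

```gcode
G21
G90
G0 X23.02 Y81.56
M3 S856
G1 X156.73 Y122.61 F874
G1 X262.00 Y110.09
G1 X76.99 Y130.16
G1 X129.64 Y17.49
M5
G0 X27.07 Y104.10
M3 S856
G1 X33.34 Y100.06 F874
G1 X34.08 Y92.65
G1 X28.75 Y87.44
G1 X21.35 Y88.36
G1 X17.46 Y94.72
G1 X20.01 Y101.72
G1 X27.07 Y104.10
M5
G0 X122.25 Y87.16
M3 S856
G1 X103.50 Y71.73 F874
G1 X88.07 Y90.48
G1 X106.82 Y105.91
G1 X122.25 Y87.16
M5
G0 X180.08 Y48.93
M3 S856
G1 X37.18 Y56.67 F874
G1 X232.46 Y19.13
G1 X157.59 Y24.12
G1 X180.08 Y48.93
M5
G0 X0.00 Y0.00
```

y_svg = 151.86 − y_m. Every run uses S856, so all elements get stroke `#000000` (cut).

[1] open run; points: 23.02,70.30 156.73,29.25 262.00,41.77 76.99,21.70 129.64,134.37

[2] closed run; points: 27.07,47.76 33.34,51.80 34.08,59.21 28.75,64.42 21.35,63.50 17.46,57.14 20.01,50.14

[3] closed run; points: 122.25,64.70 103.50,80.13 88.07,61.38 106.82,45.95

[4] closed run; points: 180.08,102.93 37.18,95.19 232.46,132.73 157.59,127.74

<svg xmlns="http://www.w3.org/2000/svg" width="282.29mm" height="151.86mm" viewBox="0 0 282.29 151.86">
  <polyline points="23.02,70.30 156.73,29.25 262.00,41.77 76.99,21.70 129.64,134.37" fill="none" stroke="#000000"/>
  <polygon points="27.07,47.76 33.34,51.80 34.08,59.21 28.75,64.42 21.35,63.50 17.46,57.14 20.01,50.14" fill="none" stroke="#000000"/>
  <polygon points="122.25,64.70 103.50,80.13 88.07,61.38 106.82,45.95" fill="none" stroke="#000000"/>
  <polygon points="180.08,102.93 37.18,95.19 232.46,132.73 157.59,127.74" fill="none" stroke="#000000"/>
</svg>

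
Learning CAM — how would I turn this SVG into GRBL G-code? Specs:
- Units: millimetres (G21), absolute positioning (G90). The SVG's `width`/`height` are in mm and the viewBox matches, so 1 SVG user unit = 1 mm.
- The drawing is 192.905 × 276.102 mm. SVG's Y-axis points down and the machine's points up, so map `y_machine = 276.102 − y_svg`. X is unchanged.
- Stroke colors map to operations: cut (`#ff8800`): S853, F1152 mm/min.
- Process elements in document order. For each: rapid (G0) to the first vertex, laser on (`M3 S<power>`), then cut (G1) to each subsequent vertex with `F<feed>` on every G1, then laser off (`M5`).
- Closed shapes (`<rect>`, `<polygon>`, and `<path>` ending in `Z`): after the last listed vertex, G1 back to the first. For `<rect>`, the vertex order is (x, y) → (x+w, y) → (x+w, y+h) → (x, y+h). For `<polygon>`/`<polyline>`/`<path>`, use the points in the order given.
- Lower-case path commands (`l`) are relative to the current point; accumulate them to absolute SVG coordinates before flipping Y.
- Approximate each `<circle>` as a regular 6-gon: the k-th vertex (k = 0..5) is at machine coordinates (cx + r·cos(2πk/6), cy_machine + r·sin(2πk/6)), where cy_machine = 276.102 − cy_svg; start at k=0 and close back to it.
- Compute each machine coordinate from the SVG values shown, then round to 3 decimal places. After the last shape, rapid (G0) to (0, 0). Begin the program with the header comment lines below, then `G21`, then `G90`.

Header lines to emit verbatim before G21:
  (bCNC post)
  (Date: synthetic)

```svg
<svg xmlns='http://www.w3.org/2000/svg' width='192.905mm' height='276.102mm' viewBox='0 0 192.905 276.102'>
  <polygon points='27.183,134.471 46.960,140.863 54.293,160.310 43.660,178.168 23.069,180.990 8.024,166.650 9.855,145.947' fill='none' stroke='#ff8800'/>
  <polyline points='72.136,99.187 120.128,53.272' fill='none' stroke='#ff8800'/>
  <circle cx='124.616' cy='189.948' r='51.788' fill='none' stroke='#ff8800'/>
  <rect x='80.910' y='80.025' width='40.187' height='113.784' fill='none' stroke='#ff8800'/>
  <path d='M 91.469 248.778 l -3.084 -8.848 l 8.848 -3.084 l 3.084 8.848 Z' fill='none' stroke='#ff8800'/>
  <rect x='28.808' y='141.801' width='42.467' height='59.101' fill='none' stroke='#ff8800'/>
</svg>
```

(bCNC post)
(Date: synthetic)
G21
G90
G0 X27.183 Y141.631
M3 S853
G1 X46.960 Y135.239 F1152
G1 X54.293 Y115.792 F1152
G1 X43.660 Y97.934 F1152
G1 X23.069 Y95.112 F1152
G1 X8.024 Y109.452 F1152
G1 X9.855 Y130.155 F1152
G1 X27.183 Y141.631 F1152
M5
G0 X72.136 Y176.915
M3 S853
G1 X120.128 Y222.830 F1152
M5
G0 X176.404 Y86.154
M3 S853
G1 X150.510 Y131.004 F1152
G1 X98.722 Y131.004 F1152
G1 X72.828 Y86.154 F1152
G1 X98.722 Y41.304 F1152
G1 X150.510 Y41.304 F1152
G1 X176.404 Y86.154 F1152
M5
G0 X80.910 Y196.077
M3 S853
G1 X121.097 Y196.077 F1152
G1 X121.097 Y82.293 F1152
G1 X80.910 Y82.293 F1152
G1 X80.910 Y196.077 F1152
M5
G0 X91.469 Y27.324
M3 S853
G1 X88.385 Y36.172 F1152
G1 X97.233 Y39.256 F1152
G1 X100.317 Y30.408 F1152
G1 X91.469 Y27.324 F1152
M5
G0 X28.808 Y134.301
M3 S853
G1 X71.275 Y134.301 F1152
G1 X71.275 Y75.200 F1152
G1 X28.808 Y75.200 F1152
G1 X28.808 Y134.301 F1152
M5
G0 X0.000 Y0.000

viewBox `0 0 192.905 276.102` with mm width/height → 1 unit = 1 mm. Flip: y_m = 276.102 − y_svg.

**Shape 1** — `<polygon>` regular polygon, stroke `#ff8800` → cut (S853, F1152). Machine vertices: (27.183,141.631) → (46.960,135.239) → (54.293,115.792) → (43.660,97.934) → (23.069,95.112) → (8.024,109.452) → (9.855,130.155) → (27.183,141.631). Closed: final G1 returns to the first vertex.

**Shape 2** — `<polyline>` line segment, stroke `#ff8800` → cut (S853, F1152). Machine vertices: (72.136,176.915) → (120.128,222.830). Open path.

**Shape 3** — `<circle>` circle, stroke `#ff8800` → cut (S853, F1152). Machine vertices: (176.404,86.154) → (150.510,131.004) → (98.722,131.004) → (72.828,86.154) → (98.722,41.304) → (150.510,41.304) → (176.404,86.154). Closed: final G1 returns to the first vertex.

**Shape 4** — `<rect>` rectangle, stroke `#ff8800` → cut (S853, F1152). Machine vertices: (80.910,196.077) → (121.097,196.077) → (121.097,82.293) → (80.910,82.293) → (80.910,196.077). Closed: final G1 returns to the first vertex.

**Shape 5** — `<path>` regular polygon, stroke `#ff8800` → cut (S853, F1152). Machine vertices: (91.469,27.324) → (88.385,36.172) → (97.233,39.256) → (100.317,30.408) → (91.469,27.324). Closed: final G1 returns to the first vertex.

**Shape 6** — `<rect>` rectangle, stroke `#ff8800` → cut (S853, F1152). Machine vertices: (28.808,134.301) → (71.275,134.301) → (71.275,75.200) → (28.808,75.200) → (28.808,134.301). Closed: final G1 returns to the first vertex.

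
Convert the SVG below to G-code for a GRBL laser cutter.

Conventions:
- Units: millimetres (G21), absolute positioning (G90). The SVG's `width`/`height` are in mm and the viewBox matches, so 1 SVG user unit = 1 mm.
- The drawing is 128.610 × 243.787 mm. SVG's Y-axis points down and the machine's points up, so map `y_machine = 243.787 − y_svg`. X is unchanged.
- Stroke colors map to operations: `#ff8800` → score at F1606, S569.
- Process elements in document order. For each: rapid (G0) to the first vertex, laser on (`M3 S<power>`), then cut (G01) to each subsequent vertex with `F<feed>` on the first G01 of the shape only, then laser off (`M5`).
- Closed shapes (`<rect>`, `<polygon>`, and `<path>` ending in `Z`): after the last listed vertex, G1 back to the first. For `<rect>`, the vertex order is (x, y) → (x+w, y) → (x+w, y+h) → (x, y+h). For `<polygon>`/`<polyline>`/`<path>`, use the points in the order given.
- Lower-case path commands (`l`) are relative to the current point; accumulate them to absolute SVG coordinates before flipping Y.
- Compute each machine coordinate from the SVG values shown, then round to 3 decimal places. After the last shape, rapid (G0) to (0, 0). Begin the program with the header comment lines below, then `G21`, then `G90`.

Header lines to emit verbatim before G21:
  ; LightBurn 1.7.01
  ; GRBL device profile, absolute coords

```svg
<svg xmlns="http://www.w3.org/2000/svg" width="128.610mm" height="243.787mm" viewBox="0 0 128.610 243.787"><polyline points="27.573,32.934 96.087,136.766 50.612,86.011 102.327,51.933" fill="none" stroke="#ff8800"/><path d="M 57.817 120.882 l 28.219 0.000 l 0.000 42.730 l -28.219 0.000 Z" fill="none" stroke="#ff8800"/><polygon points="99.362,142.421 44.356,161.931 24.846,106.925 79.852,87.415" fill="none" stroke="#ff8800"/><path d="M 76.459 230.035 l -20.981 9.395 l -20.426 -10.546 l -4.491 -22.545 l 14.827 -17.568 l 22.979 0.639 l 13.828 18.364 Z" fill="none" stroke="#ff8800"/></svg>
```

; LightBurn 1.7.01
; GRBL device profile, absolute coords
G21
G90
G0 X27.573 Y210.853
M3 S569
G01 X96.087 Y107.021 F1606
G01 X50.612 Y157.776
G01 X102.327 Y191.854
M5
G0 X57.817 Y122.905
M3 S569
G01 X86.036 Y122.905 F1606
G01 X86.036 Y80.175
G01 X57.817 Y80.175
G01 X57.817 Y122.905
M5
G0 X99.362 Y101.366
M3 S569
G01 X44.356 Y81.856 F1606
G01 X24.846 Y136.862
G01 X79.852 Y156.372
G01 X99.362 Y101.366
M5
G0 X76.459 Y13.752
M3 S569
G01 X55.478 Y4.357 F1606
G01 X35.052 Y14.903
G01 X30.561 Y37.448
G01 X45.388 Y55.016
G01 X68.367 Y54.377
G01 X82.195 Y36.013
G01 X76.459 Y13.752
M5
G0 X0.000 Y0.000

viewBox `0 0 128.610 243.787` with mm width/height → 1 unit = 1 mm. Flip: y_m = 243.787 − y_svg.

**Shape 1** — `<polyline>` open polyline, stroke `#ff8800` → score (S569, F1606). Machine vertices: (27.573,210.853) → (96.087,107.021) → (50.612,157.776) → (102.327,191.854). Open path.

**Shape 2** — `<path>` rectangle, stroke `#ff8800` → score (S569, F1606). Machine vertices: (57.817,122.905) → (86.036,122.905) → (86.036,80.175) → (57.817,80.175) → (57.817,122.905). Closed: final G1 returns to the first vertex.

**Shape 3** — `<polygon>` regular polygon, stroke `#ff8800` → score (S569, F1606). Machine vertices: (99.362,101.366) → (44.356,81.856) → (24.846,136.862) → (79.852,156.372) → (99.362,101.366). Closed: final G1 returns to the first vertex.

**Shape 4** — `<path>` regular polygon, stroke `#ff8800` → score (S569, F1606). Machine vertices: (76.459,13.752) → (55.478,4.357) → (35.052,14.903) → (30.561,37.448) → (45.388,55.016) → (68.367,54.377) → (82.195,36.013) → (76.459,13.752). Closed: final G1 returns to the first vertex.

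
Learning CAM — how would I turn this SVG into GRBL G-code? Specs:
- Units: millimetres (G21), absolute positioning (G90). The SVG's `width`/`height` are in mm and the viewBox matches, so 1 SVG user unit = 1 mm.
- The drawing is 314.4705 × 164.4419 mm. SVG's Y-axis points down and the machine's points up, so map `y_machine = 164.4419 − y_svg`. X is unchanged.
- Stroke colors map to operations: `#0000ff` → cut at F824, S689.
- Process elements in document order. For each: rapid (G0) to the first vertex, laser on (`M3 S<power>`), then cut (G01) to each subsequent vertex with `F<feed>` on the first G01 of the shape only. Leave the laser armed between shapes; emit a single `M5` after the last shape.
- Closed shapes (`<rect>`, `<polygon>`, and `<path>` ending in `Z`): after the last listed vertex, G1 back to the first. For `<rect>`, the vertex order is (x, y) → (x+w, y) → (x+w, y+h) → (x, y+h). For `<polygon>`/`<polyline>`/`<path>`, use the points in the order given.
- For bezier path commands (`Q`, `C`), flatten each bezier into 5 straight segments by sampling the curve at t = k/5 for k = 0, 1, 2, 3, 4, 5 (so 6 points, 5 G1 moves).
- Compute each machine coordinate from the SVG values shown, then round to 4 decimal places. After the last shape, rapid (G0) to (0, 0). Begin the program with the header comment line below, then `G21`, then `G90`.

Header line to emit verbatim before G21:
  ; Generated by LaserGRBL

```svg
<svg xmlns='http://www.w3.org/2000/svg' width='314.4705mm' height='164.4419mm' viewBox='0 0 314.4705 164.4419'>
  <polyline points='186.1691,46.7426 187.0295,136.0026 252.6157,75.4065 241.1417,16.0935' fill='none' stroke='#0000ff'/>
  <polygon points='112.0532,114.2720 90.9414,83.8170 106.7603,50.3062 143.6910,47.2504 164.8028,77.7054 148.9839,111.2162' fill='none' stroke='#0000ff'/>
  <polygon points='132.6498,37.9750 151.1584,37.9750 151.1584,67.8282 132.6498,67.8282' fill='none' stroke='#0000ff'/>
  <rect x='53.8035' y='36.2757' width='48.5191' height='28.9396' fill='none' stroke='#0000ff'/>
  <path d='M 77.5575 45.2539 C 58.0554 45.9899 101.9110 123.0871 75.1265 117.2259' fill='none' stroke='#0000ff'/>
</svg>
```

; Generated by LaserGRBL
G21
G90
G0 X186.1691 Y117.6993
M3 S689
G01 X187.0295 Y28.4393 F824
G01 X252.6157 Y89.0354
G01 X241.1417 Y148.3484
G0 X112.0532 Y50.1699
M3 S689
G01 X90.9414 Y80.6249 F824
G01 X106.7603 Y114.1357
G01 X143.6910 Y117.1915
G01 X164.8028 Y86.7365
G01 X148.9839 Y53.2257
G01 X112.0532 Y50.1699
G0 X132.6498 Y126.4669
M3 S689
G01 X151.1584 Y126.4669 F824
G01 X151.1584 Y96.6137
G01 X132.6498 Y96.6137
G01 X132.6498 Y126.4669
G0 X53.8035 Y128.1662
M3 S689
G01 X102.3226 Y128.1662 F824
G01 X102.3226 Y99.2266
G01 X53.8035 Y99.2266
G01 X53.8035 Y128.1662
G0 X77.5575 Y119.1880
M3 S689
G01 X72.3872 Y110.8576 F824
G01 X75.9908 Y91.8479
G01 X81.9365 Y69.8061
G01 X83.7924 Y52.3797
G01 X75.1265 Y47.2160
M5
G0 X0.0000 Y0.0000

Since the viewBox matches the mm dimensions, user units are millimetres directly. The only transform is the Y-flip y_m = 164.4419 − y_svg.

Shape 1 is a open polyline drawn with `<polyline>`. Its stroke #0000ff means cut at S689, F824. After flipping Y the toolpath is (186.1691,117.6993) → (187.0295,28.4393) → (252.6157,89.0354) → (241.1417,148.3484).

Shape 2 is a regular polygon drawn with `<polygon>`. Its stroke #0000ff means cut at S689, F824. After flipping Y the toolpath is (112.0532,50.1699) → (90.9414,80.6249) → (106.7603,114.1357) → (143.6910,117.1915) → (164.8028,86.7365) → (148.9839,53.2257) → (112.0532,50.1699), returning to the start.

Shape 3 is a rectangle drawn with `<polygon>`. Its stroke #0000ff means cut at S689, F824. After flipping Y the toolpath is (132.6498,126.4669) → (151.1584,126.4669) → (151.1584,96.6137) → (132.6498,96.6137) → (132.6498,126.4669), returning to the start.

Shape 4 is a rectangle drawn with `<rect>`. Its stroke #0000ff means cut at S689, F824. After flipping Y the toolpath is (53.8035,128.1662) → (102.3226,128.1662) → (102.3226,99.2266) → (53.8035,99.2266) → (53.8035,128.1662), returning to the start.

Shape 5 is a cubic bezier drawn with `<path>`. Its stroke #0000ff means cut at S689, F824. After flipping Y the toolpath is (77.5575,119.1880) → (72.3872,110.8576) → (75.9908,91.8479) → (81.9365,69.8061) → (83.7924,52.3797) → (75.1265,47.2160).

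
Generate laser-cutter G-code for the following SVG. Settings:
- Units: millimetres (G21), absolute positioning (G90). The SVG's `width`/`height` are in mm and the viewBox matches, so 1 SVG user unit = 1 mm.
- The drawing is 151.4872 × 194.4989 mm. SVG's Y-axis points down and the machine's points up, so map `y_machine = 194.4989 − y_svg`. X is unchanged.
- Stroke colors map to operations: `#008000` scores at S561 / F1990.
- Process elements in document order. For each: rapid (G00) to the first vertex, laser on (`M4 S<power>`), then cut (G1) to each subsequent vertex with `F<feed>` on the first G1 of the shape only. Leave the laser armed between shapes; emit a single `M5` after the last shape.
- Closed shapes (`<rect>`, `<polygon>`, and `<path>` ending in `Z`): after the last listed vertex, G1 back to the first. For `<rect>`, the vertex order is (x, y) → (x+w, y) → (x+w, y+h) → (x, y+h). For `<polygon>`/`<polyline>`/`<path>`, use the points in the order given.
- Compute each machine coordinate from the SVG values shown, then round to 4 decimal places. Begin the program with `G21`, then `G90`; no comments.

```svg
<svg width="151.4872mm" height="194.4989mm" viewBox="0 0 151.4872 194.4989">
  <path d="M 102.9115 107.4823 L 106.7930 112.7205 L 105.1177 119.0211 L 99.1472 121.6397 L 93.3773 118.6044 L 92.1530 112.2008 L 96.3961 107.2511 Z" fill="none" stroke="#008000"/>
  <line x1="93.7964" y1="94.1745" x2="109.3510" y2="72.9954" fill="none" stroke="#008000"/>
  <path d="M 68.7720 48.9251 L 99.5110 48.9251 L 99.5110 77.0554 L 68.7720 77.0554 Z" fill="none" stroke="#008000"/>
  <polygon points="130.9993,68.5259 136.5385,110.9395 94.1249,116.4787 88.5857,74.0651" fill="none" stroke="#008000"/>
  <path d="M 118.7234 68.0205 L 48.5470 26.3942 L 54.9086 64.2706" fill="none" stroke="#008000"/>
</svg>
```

Since the viewBox matches the mm dimensions, user units are millimetres directly. The only transform is the Y-flip y_m = 194.4989 − y_svg.

Shape 1 is a regular polygon drawn with `<path>`. Its stroke #008000 means score at S561, F1990. After flipping Y the toolpath is (102.9115,87.0166) → (106.7930,81.7784) → (105.1177,75.4778) → (99.1472,72.8592) → (93.3773,75.8945) → (92.1530,82.2981) → (96.3961,87.2478) → (102.9115,87.0166), returning to the start.

Shape 2 is a line segment drawn with `<line>`. Its stroke #008000 means score at S561, F1990. After flipping Y the toolpath is (93.7964,100.3244) → (109.3510,121.5035).

Shape 3 is a rectangle drawn with `<path>`. Its stroke #008000 means score at S561, F1990. After flipping Y the toolpath is (68.7720,145.5738) → (99.5110,145.5738) → (99.5110,117.4435) → (68.7720,117.4435) → (68.7720,145.5738), returning to the start.

Shape 4 is a regular polygon drawn with `<polygon>`. Its stroke #008000 means score at S561, F1990. After flipping Y the toolpath is (130.9993,125.9730) → (136.5385,83.5594) → (94.1249,78.0202) → (88.5857,120.4338) → (130.9993,125.9730), returning to the start.

Shape 5 is a open polyline drawn with `<path>`. Its stroke #008000 means score at S561, F1990. After flipping Y the toolpath is (118.7234,126.4784) → (48.5470,168.1047) → (54.9086,130.2283).

G21
G90
G00 X102.9115 Y87.0166
M4 S561
G1 X106.7930 Y81.7784 F1990
G1 X105.1177 Y75.4778
G1 X99.1472 Y72.8592
G1 X93.3773 Y75.8945
G1 X92.1530 Y82.2981
G1 X96.3961 Y87.2478
G1 X102.9115 Y87.0166
G00 X93.7964 Y100.3244
M4 S561
G1 X109.3510 Y121.5035 F1990
G00 X68.7720 Y145.5738
M4 S561
G1 X99.5110 Y145.5738 F1990
G1 X99.5110 Y117.4435
G1 X68.7720 Y117.4435
G1 X68.7720 Y145.5738
G00 X130.9993 Y125.9730
M4 S561
G1 X136.5385 Y83.5594 F1990
G1 X94.1249 Y78.0202
G1 X88.5857 Y120.4338
G1 X130.9993 Y125.9730
G00 X118.7234 Y126.4784
M4 S561
G1 X48.5470 Y168.1047 F1990
G1 X54.9086 Y130.2283
M5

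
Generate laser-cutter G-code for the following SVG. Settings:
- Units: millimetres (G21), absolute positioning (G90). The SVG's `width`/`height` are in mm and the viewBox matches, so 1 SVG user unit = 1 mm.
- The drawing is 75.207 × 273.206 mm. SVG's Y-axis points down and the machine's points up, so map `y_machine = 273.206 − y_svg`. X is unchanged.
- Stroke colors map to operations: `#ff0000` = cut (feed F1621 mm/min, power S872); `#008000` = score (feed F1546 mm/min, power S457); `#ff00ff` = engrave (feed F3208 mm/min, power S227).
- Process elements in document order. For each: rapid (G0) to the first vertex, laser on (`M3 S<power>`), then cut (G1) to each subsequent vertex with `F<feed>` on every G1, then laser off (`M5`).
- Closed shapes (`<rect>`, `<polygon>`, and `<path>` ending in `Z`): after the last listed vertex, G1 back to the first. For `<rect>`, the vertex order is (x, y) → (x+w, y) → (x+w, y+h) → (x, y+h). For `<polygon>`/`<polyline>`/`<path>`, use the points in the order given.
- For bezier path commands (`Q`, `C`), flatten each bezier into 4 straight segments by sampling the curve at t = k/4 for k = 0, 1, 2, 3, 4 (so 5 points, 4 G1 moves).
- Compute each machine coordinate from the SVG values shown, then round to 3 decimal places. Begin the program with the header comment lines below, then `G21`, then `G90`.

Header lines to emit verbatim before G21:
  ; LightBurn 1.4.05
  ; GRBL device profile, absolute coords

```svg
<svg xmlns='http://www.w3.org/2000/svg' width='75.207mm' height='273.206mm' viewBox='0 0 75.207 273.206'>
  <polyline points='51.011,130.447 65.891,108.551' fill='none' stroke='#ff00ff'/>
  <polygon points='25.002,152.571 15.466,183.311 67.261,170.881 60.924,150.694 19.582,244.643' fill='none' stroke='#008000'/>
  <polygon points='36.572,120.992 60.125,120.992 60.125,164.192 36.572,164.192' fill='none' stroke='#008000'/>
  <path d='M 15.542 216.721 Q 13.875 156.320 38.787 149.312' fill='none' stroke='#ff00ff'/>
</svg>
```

Since the viewBox matches the mm dimensions, user units are millimetres directly. The only transform is the Y-flip y_m = 273.206 − y_svg.

Shape 1 is a line segment drawn with `<polyline>`. Its stroke #ff00ff means engrave at S227, F3208. After flipping Y the toolpath is (51.011,142.759) → (65.891,164.655).

Shape 2 is a closed polygon drawn with `<polygon>`. Its stroke #008000 means score at S457, F1546. After flipping Y the toolpath is (25.002,120.635) → (15.466,89.895) → (67.261,102.325) → (60.924,122.512) → (19.582,28.563) → (25.002,120.635), returning to the start.

Shape 3 is a rectangle drawn with `<polygon>`. Its stroke #008000 means score at S457, F1546. After flipping Y the toolpath is (36.572,152.214) → (60.125,152.214) → (60.125,109.014) → (36.572,109.014) → (36.572,152.214), returning to the start.

Shape 4 is a quadratic bezier drawn with `<path>`. Its stroke #ff00ff means engrave at S227, F3208. After flipping Y the toolpath is (15.542,56.485) → (16.370,83.348) → (20.520,103.538) → (27.992,117.053) → (38.787,123.894).

; LightBurn 1.4.05
; GRBL device profile, absolute coords
G21
G90
G0 X51.011 Y142.759
M3 S227
G1 X65.891 Y164.655 F3208
M5
G0 X25.002 Y120.635
M3 S457
G1 X15.466 Y89.895 F1546
G1 X67.261 Y102.325 F1546
G1 X60.924 Y122.512 F1546
G1 X19.582 Y28.563 F1546
G1 X25.002 Y120.635 F1546
M5
G0 X36.572 Y152.214
M3 S457
G1 X60.125 Y152.214 F1546
G1 X60.125 Y109.014 F1546
G1 X36.572 Y109.014 F1546
G1 X36.572 Y152.214 F1546
M5
G0 X15.542 Y56.485
M3 S227
G1 X16.370 Y83.348 F3208
G1 X20.520 Y103.538 F3208
G1 X27.992 Y117.053 F3208
G1 X38.787 Y123.894 F3208
M5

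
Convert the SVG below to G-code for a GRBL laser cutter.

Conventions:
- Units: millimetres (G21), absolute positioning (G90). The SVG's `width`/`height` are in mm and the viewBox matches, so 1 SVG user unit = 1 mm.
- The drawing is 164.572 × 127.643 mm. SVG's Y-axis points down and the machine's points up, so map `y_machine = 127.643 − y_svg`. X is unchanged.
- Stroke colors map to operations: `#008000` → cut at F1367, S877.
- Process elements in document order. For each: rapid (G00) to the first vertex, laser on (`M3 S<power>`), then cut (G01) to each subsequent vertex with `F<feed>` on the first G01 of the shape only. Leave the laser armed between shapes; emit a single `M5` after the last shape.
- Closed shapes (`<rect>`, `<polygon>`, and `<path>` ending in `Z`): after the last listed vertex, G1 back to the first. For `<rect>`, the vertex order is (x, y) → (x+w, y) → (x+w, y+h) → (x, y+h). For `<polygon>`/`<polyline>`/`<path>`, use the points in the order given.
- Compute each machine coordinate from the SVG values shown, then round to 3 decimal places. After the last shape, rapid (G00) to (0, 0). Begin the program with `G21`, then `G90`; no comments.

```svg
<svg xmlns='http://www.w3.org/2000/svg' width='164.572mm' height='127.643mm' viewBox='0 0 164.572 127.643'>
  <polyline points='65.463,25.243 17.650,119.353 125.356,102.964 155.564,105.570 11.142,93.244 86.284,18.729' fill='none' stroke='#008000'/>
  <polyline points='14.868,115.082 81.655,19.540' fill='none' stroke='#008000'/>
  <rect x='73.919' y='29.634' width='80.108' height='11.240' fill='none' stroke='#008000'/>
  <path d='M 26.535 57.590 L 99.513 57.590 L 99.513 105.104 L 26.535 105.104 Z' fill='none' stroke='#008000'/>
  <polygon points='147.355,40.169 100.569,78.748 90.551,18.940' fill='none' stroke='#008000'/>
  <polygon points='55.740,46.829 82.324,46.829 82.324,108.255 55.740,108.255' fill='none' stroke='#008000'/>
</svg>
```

viewBox `0 0 164.572 127.643` with mm width/height → 1 unit = 1 mm. Flip: y_m = 127.643 − y_svg.

**Shape 1** — `<polyline>` open polyline, stroke `#008000` → cut (S877, F1367). Machine vertices: (65.463,102.400) → (17.650,8.290) → (125.356,24.679) → (155.564,22.073) → (11.142,34.399) → (86.284,108.914). Open path.

**Shape 2** — `<polyline>` line segment, stroke `#008000` → cut (S877, F1367). Machine vertices: (14.868,12.561) → (81.655,108.103). Open path.

**Shape 3** — `<rect>` rectangle, stroke `#008000` → cut (S877, F1367). Machine vertices: (73.919,98.009) → (154.027,98.009) → (154.027,86.769) → (73.919,86.769) → (73.919,98.009). Closed: final G1 returns to the first vertex.

**Shape 4** — `<path>` rectangle, stroke `#008000` → cut (S877, F1367). Machine vertices: (26.535,70.053) → (99.513,70.053) → (99.513,22.539) → (26.535,22.539) → (26.535,70.053). Closed: final G1 returns to the first vertex.

**Shape 5** — `<polygon>` regular polygon, stroke `#008000` → cut (S877, F1367). Machine vertices: (147.355,87.474) → (100.569,48.895) → (90.551,108.703) → (147.355,87.474). Closed: final G1 returns to the first vertex.

**Shape 6** — `<polygon>` rectangle, stroke `#008000` → cut (S877, F1367). Machine vertices: (55.740,80.814) → (82.324,80.814) → (82.324,19.388) → (55.740,19.388) → (55.740,80.814). Closed: final G1 returns to the first vertex.

G21
G90
G00 X65.463 Y102.400
M3 S877
G01 X17.650 Y8.290 F1367
G01 X125.356 Y24.679
G01 X155.564 Y22.073
G01 X11.142 Y34.399
G01 X86.284 Y108.914
G00 X14.868 Y12.561
M3 S877
G01 X81.655 Y108.103 F1367
G00 X73.919 Y98.009
M3 S877
G01 X154.027 Y98.009 F1367
G01 X154.027 Y86.769
G01 X73.919 Y86.769
G01 X73.919 Y98.009
G00 X26.535 Y70.053
M3 S877
G01 X99.513 Y70.053 F1367
G01 X99.513 Y22.539
G01 X26.535 Y22.539
G01 X26.535 Y70.053
G00 X147.355 Y87.474
M3 S877
G01 X100.569 Y48.895 F1367
G01 X90.551 Y108.703
G01 X147.355 Y87.474
G00 X55.740 Y80.814
M3 S877
G01 X82.324 Y80.814 F1367
G01 X82.324 Y19.388
G01 X55.740 Y19.388
G01 X55.740 Y80.814
M5
G00 X0.000 Y0.000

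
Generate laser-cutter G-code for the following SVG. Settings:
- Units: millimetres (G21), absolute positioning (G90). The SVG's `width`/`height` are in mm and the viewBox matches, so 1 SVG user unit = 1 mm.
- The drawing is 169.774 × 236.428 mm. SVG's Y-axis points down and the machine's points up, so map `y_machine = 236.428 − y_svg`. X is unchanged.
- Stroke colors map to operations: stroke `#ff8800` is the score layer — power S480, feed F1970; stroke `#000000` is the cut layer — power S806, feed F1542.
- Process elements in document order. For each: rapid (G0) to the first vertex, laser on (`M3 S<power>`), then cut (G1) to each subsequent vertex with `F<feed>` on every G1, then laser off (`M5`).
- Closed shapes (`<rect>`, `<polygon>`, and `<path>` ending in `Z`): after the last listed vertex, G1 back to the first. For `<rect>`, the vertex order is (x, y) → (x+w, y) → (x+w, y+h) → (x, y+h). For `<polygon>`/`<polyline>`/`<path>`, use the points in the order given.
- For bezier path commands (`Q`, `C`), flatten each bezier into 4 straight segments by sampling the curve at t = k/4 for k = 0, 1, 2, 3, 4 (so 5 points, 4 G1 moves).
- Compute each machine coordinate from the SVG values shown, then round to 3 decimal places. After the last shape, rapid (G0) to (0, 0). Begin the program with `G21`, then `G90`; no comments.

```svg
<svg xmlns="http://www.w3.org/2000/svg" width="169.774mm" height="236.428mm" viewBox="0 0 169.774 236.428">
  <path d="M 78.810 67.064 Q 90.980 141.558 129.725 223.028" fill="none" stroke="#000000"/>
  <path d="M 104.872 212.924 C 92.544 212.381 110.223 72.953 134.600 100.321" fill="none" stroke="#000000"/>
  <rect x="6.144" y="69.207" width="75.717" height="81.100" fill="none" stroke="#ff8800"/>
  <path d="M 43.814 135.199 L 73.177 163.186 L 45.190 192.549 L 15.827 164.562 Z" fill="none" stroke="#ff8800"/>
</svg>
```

viewBox `0 0 169.774 236.428` with mm width/height → 1 unit = 1 mm. Flip: y_m = 236.428 − y_svg.

**Shape 1** — `<path>` quadratic bezier, stroke `#000000` → cut (S806, F1542). Control points (SVG): P0=(78.810,67.064), P1=(90.980,141.558), P2=(129.725,223.028); sampled at t=k/4. Machine vertices: (78.810,169.364) → (86.556,131.681) → (97.624,93.126) → (112.013,53.699) → (129.725,13.400). Open path.

**Shape 2** — `<path>` cubic bezier, stroke `#000000` → cut (S806, F1542). Control points (SVG): P0=(104.872,212.924), P1=(92.544,212.381), P2=(110.223,72.953), P3=(134.600,100.321); sampled at t=k/4. Machine vertices: (104.872,23.504) → (100.888,45.176) → (105.972,90.272) → (117.937,130.135) → (134.600,136.107). Open path.

**Shape 3** — `<rect>` rectangle, stroke `#ff8800` → score (S480, F1970). Machine vertices: (6.144,167.221) → (81.861,167.221) → (81.861,86.121) → (6.144,86.121) → (6.144,167.221). Closed: final G1 returns to the first vertex.

**Shape 4** — `<path>` regular polygon, stroke `#ff8800` → score (S480, F1970). Machine vertices: (43.814,101.229) → (73.177,73.242) → (45.190,43.879) → (15.827,71.866) → (43.814,101.229). Closed: final G1 returns to the first vertex.

G21
G90
G0 X78.810 Y169.364
M3 S806
G1 X86.556 Y131.681 F1542
G1 X97.624 Y93.126 F1542
G1 X112.013 Y53.699 F1542
G1 X129.725 Y13.400 F1542
M5
G0 X104.872 Y23.504
M3 S806
G1 X100.888 Y45.176 F1542
G1 X105.972 Y90.272 F1542
G1 X117.937 Y130.135 F1542
G1 X134.600 Y136.107 F1542
M5
G0 X6.144 Y167.221
M3 S480
G1 X81.861 Y167.221 F1970
G1 X81.861 Y86.121 F1970
G1 X6.144 Y86.121 F1970
G1 X6.144 Y167.221 F1970
M5
G0 X43.814 Y101.229
M3 S480
G1 X73.177 Y73.242 F1970
G1 X45.190 Y43.879 F1970
G1 X15.827 Y71.866 F1970
G1 X43.814 Y101.229 F1970
M5
G0 X0.000 Y0.000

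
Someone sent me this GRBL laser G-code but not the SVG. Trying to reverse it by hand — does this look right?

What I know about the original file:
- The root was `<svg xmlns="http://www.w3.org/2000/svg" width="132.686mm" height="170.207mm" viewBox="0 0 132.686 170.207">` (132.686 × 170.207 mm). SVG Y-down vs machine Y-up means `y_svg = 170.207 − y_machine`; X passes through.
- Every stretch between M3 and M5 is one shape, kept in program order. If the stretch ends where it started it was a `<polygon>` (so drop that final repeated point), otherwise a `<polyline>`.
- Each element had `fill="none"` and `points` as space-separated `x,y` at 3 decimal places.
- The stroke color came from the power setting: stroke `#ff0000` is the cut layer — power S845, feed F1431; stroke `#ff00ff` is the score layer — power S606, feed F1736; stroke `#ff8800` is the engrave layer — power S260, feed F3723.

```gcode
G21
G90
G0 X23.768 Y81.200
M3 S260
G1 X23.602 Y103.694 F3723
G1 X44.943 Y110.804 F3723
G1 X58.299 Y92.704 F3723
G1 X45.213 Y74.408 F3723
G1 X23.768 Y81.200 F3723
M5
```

Machine Y-up, SVG Y-down with viewBox height 170.207, so y_svg = 170.207 − y_machine; X carries over. Every run uses S260, so all elements get stroke `#ff8800` (engrave).

Run 1: The run returns to its start, so emit a `<polygon>` with points (Y-flipped): 23.768,89.007 23.602,66.513 44.943,59.403 58.299,77.503 45.213,95.799.

<svg xmlns="http://www.w3.org/2000/svg" width="132.686mm" height="170.207mm" viewBox="0 0 132.686 170.207">
  <polygon points="23.768,89.007 23.602,66.513 44.943,59.403 58.299,77.503 45.213,95.799" fill="none" stroke="#ff8800"/>
</svg>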